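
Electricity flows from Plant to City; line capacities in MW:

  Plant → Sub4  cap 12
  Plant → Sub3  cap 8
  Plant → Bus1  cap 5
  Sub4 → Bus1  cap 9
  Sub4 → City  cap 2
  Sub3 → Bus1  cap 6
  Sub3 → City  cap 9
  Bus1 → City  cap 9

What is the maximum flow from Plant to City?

Augment Plant→Sub4→City: bottleneck 2, flow now 2.
Augment Plant→Sub3→City: bottleneck 8, flow now 10.
Augment Plant→Bus1→City: bottleneck 5, flow now 15.
Augment Plant→Sub4→Bus1→City: bottleneck 4, flow now 19.
No augmenting path remains; maximum flow = 19.
In the residual graph, reachable from Plant: {Plant, Sub4, Bus1}.
Min-cut edges: Plant→Sub3 (8), Sub4→City (2), Bus1→City (9); capacity 8 + 2 + 9 = 19.
This cut is saturated, so no flow can exceed 19.

19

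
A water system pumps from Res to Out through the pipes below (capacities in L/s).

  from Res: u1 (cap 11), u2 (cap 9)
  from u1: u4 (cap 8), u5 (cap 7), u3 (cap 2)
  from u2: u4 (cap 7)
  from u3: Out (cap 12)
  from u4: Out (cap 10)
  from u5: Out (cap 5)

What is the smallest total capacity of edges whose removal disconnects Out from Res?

Augment Res→u1→u3→Out: bottleneck 2, flow now 2.
Augment Res→u1→u4→Out: bottleneck 8, flow now 10.
Augment Res→u1→u5→Out: bottleneck 1, flow now 11.
Augment Res→u2→u4→Out: bottleneck 2, flow now 13.
Augment Res→u2→u4→u1→u5→Out: bottleneck 4, flow now 17. (uses reverse residual edge)
No augmenting path remains; maximum flow = 17.
By max-flow min-cut, the minimum cut capacity equals the max flow.
In the residual graph, reachable from Res: {Res, u1, u2, u4, u5}.
Min-cut edges: u1→u3 (2), u4→Out (10), u5→Out (5); capacity 2 + 10 + 5 = 17.

17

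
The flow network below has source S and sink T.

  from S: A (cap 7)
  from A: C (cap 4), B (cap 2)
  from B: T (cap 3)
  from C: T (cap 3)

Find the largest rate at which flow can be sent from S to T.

Augment S→A→B→T: bottleneck 2, flow now 2.
Augment S→A→C→T: bottleneck 3, flow now 5.
No augmenting path remains; maximum flow = 5.
In the residual graph, reachable from S: {S, A, C}.
Min-cut edges: A→B (2), C→T (3); capacity 2 + 3 = 5.
This cut is saturated, so no flow can exceed 5.

5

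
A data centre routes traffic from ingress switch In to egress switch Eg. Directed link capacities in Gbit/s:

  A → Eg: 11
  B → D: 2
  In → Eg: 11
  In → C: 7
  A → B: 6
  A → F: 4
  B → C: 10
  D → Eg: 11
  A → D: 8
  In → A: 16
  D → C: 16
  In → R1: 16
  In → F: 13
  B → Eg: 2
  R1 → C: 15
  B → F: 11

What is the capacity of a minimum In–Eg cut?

Augment In→Eg: bottleneck 11, flow now 11.
Augment In→A→Eg: bottleneck 11, flow now 22.
Augment In→A→B→Eg: bottleneck 2, flow now 24.
Augment In→A→D→Eg: bottleneck 3, flow now 27.
No augmenting path remains; maximum flow = 27.
By max-flow min-cut, the minimum cut capacity equals the max flow.
In the residual graph, reachable from In: {In, F, R1, C}.
Min-cut edges: In→A (16), In→Eg (11); capacity 16 + 11 = 27.

27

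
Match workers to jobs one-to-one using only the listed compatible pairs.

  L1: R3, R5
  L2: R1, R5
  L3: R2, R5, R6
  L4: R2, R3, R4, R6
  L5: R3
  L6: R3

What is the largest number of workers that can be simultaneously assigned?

5

Unit-capacity flow: source→left, listed edges, right→sink; max matching = max flow.
Augmenting path L1→R3 (+1); matched 1.
Augmenting path L2→R1 (+1); matched 2.
Augmenting path L3→R2 (+1); matched 3.
Augmenting path L4→R4 (+1); matched 4.
Augmenting path L5→R3→L1→R5 (+1); matched 5.
No augmenting path remains; maximum matching = 5.
König certificate: {L1, L2, L3, L4, R3} is a vertex cover of size 5 (every listed pair touches it), so no matching can be larger.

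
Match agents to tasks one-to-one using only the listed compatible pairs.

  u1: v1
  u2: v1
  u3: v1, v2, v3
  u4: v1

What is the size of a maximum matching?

Unit-capacity flow: source→left, listed edges, right→sink; max matching = max flow.
Augmenting path u1→v1 (+1); matched 1.
Augmenting path u3→v2 (+1); matched 2.
No augmenting path remains; maximum matching = 2.
König certificate: {u3, v1} is a vertex cover of size 2 (every listed pair touches it), so no matching can be larger.

2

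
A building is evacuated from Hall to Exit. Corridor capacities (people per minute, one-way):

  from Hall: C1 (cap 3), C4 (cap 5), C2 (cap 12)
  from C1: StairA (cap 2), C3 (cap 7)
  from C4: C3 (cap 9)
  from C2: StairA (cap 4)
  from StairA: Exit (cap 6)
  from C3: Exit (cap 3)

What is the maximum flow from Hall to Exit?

9

Augment Hall→C1→StairA→Exit: bottleneck 2, flow now 2.
Augment Hall→C1→C3→Exit: bottleneck 1, flow now 3.
Augment Hall→C4→C3→Exit: bottleneck 2, flow now 5.
Augment Hall→C2→StairA→Exit: bottleneck 4, flow now 9.
No augmenting path remains; maximum flow = 9.
In the residual graph, reachable from Hall: {Hall, C1, C4, C2, C3}.
Min-cut edges: C1→StairA (2), C2→StairA (4), C3→Exit (3); capacity 2 + 4 + 3 = 9.
This cut is saturated, so no flow can exceed 9.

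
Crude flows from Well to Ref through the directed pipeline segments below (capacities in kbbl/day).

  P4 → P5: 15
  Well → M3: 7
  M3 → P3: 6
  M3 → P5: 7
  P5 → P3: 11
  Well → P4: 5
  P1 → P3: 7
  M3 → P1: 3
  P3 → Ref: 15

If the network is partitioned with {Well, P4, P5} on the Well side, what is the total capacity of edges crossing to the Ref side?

18

Edges leaving {Well, P4, P5}: Well→M3 (7), P5→P3 (11).
Cut capacity = 7 + 11 = 18.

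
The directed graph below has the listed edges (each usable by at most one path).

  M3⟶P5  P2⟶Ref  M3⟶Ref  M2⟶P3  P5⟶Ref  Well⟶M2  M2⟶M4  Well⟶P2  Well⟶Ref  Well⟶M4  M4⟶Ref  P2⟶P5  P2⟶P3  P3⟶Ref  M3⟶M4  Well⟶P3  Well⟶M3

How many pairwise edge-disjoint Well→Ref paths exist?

5

Assign every edge capacity 1; by Menger, the answer equals the max flow.
Path Well→Ref (+1); total 1.
Path Well→P2→Ref (+1); total 2.
Path Well→P3→Ref (+1); total 3.
Path Well→M3→Ref (+1); total 4.
Path Well→M4→Ref (+1); total 5.
No residual Well→Ref path; max flow = 5.
Certifying cut of size 5: {M4→Ref, P3→Ref, Well→M3, Well→P2, Well→Ref}.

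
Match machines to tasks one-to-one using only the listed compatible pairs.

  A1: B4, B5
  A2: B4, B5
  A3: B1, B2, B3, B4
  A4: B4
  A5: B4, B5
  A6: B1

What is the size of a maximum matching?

Unit-capacity flow: source→left, listed edges, right→sink; max matching = max flow.
Augmenting path A1→B4 (+1); matched 1.
Augmenting path A2→B5 (+1); matched 2.
Augmenting path A3→B1 (+1); matched 3.
Augmenting path A6→B1→A3→B2 (+1); matched 4.
No augmenting path remains; maximum matching = 4.
König certificate: {A3, A6, B4, B5} is a vertex cover of size 4 (every listed pair touches it), so no matching can be larger.

4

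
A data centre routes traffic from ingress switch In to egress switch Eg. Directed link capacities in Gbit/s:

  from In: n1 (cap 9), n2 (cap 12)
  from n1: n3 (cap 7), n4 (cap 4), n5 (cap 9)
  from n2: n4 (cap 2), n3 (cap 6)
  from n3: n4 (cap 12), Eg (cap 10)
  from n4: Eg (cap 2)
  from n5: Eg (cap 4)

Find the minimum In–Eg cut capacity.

16

Augment In→n1→n3→Eg: bottleneck 7, flow now 7.
Augment In→n1→n4→Eg: bottleneck 2, flow now 9.
Augment In→n2→n3→Eg: bottleneck 3, flow now 12.
Augment In→n2→n3→n1→n5→Eg: bottleneck 3, flow now 15. (uses reverse residual edge)
Augment In→n2→n4→n1→n5→Eg: bottleneck 1, flow now 16. (uses reverse residual edge)
No augmenting path remains; maximum flow = 16.
By max-flow min-cut, the minimum cut capacity equals the max flow.
In the residual graph, reachable from In: {In, n1, n2, n3, n4, n5}.
Min-cut edges: n3→Eg (10), n4→Eg (2), n5→Eg (4); capacity 10 + 2 + 4 = 16.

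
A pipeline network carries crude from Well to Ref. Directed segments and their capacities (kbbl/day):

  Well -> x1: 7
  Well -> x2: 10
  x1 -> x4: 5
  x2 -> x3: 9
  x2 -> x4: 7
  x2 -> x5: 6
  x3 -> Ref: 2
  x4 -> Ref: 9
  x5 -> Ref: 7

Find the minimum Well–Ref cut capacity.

Augment Well→x1→x4→Ref: bottleneck 5, flow now 5.
Augment Well→x2→x3→Ref: bottleneck 2, flow now 7.
Augment Well→x2→x4→Ref: bottleneck 4, flow now 11.
Augment Well→x2→x5→Ref: bottleneck 4, flow now 15.
No augmenting path remains; maximum flow = 15.
By max-flow min-cut, the minimum cut capacity equals the max flow.
In the residual graph, reachable from Well: {Well, x1}.
Min-cut edges: Well→x2 (10), x1→x4 (5); capacity 10 + 5 = 15.

15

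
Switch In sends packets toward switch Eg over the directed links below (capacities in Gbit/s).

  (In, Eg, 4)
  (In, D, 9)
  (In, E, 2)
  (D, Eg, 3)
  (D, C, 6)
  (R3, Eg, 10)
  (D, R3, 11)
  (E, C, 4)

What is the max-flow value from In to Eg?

13

Augment In→Eg: bottleneck 4, flow now 4.
Augment In→D→Eg: bottleneck 3, flow now 7.
Augment In→D→R3→Eg: bottleneck 6, flow now 13.
No augmenting path remains; maximum flow = 13.
In the residual graph, reachable from In: {In, E, C}.
Min-cut edges: In→D (9), In→Eg (4); capacity 9 + 4 = 13.
This cut is saturated, so no flow can exceed 13.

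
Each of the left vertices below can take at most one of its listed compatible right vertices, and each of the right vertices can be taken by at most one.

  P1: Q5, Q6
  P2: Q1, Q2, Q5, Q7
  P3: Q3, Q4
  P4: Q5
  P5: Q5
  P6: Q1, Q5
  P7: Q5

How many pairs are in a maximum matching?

5

Unit-capacity flow: source→left, listed edges, right→sink; max matching = max flow.
Augmenting path P1→Q5 (+1); matched 1.
Augmenting path P2→Q1 (+1); matched 2.
Augmenting path P3→Q3 (+1); matched 3.
Augmenting path P4→Q5→P1→Q6 (+1); matched 4.
Augmenting path P6→Q1→P2→Q2 (+1); matched 5.
No augmenting path remains; maximum matching = 5.
König certificate: {P1, P2, P3, P6, Q5} is a vertex cover of size 5 (every listed pair touches it), so no matching can be larger.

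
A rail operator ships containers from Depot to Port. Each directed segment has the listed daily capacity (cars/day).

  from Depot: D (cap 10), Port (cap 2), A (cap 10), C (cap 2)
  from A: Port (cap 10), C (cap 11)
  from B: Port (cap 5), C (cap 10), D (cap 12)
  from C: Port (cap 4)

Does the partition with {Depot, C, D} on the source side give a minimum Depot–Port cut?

Given cut capacity: 10 + 2 + 4 = 16.
Augment Depot→Port: bottleneck 2, flow now 2.
Augment Depot→A→Port: bottleneck 10, flow now 12.
Augment Depot→C→Port: bottleneck 2, flow now 14.
No augmenting path remains; maximum flow = 14.
In the residual graph, reachable from Depot: {Depot, D}.
Min-cut edges: Depot→A (10), Depot→C (2), Depot→Port (2); capacity 10 + 2 + 2 = 14.
Cut capacity 16 exceeds the max flow 14, so it is not minimum.

No — its capacity is 16, but the minimum cut has capacity 14.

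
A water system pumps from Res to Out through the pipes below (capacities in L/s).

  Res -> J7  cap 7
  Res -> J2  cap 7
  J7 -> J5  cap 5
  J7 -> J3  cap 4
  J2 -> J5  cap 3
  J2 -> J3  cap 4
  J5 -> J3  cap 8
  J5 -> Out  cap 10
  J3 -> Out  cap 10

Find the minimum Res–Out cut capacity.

14

Augment Res→J7→J5→Out: bottleneck 5, flow now 5.
Augment Res→J7→J3→Out: bottleneck 2, flow now 7.
Augment Res→J2→J5→Out: bottleneck 3, flow now 10.
Augment Res→J2→J3→Out: bottleneck 4, flow now 14.
No augmenting path remains; maximum flow = 14.
By max-flow min-cut, the minimum cut capacity equals the max flow.
In the residual graph, reachable from Res: {Res}.
Min-cut edges: Res→J7 (7), Res→J2 (7); capacity 7 + 7 = 14.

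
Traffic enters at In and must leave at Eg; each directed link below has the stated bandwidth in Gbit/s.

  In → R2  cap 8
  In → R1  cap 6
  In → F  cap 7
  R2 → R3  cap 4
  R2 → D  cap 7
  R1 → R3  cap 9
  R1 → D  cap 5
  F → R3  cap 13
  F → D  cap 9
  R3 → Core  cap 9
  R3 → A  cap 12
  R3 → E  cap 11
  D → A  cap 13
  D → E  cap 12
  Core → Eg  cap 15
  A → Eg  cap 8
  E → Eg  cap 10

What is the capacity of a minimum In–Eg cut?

Augment In→R2→R3→Core→Eg: bottleneck 4, flow now 4.
Augment In→R2→D→A→Eg: bottleneck 4, flow now 8.
Augment In→R1→R3→Core→Eg: bottleneck 5, flow now 13.
Augment In→R1→R3→A→Eg: bottleneck 1, flow now 14.
Augment In→F→R3→A→Eg: bottleneck 3, flow now 17.
Augment In→F→R3→E→Eg: bottleneck 4, flow now 21.
No augmenting path remains; maximum flow = 21.
By max-flow min-cut, the minimum cut capacity equals the max flow.
In the residual graph, reachable from In: {In}.
Min-cut edges: In→R2 (8), In→R1 (6), In→F (7); capacity 8 + 6 + 7 = 21.

21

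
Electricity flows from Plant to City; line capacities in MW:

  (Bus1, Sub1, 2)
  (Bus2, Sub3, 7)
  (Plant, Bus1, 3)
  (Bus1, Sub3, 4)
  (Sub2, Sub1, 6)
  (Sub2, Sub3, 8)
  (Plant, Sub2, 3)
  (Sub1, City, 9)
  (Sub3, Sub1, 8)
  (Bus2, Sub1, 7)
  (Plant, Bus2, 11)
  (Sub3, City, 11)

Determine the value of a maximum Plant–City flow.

17

Augment Plant→Sub2→Sub1→City: bottleneck 3, flow now 3.
Augment Plant→Bus1→Sub1→City: bottleneck 2, flow now 5.
Augment Plant→Bus1→Sub3→City: bottleneck 1, flow now 6.
Augment Plant→Bus2→Sub1→City: bottleneck 4, flow now 10.
Augment Plant→Bus2→Sub3→City: bottleneck 7, flow now 17.
No augmenting path remains; maximum flow = 17.
In the residual graph, reachable from Plant: {Plant}.
Min-cut edges: Plant→Sub2 (3), Plant→Bus1 (3), Plant→Bus2 (11); capacity 3 + 3 + 11 = 17.
This cut is saturated, so no flow can exceed 17.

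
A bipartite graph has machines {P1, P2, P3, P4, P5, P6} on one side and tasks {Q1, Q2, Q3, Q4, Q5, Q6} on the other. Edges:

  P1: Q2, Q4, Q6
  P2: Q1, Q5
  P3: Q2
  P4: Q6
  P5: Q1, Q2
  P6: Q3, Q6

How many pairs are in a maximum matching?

Unit-capacity flow: source→left, listed edges, right→sink; max matching = max flow.
Augmenting path P1→Q2 (+1); matched 1.
Augmenting path P2→Q1 (+1); matched 2.
Augmenting path P4→Q6 (+1); matched 3.
Augmenting path P6→Q3 (+1); matched 4.
Augmenting path P3→Q2→P1→Q4 (+1); matched 5.
Augmenting path P5→Q1→P2→Q5 (+1); matched 6.
No augmenting path remains; maximum matching = 6.
König certificate: {P1, P2, P3, P4, P5, P6} is a vertex cover of size 6 (every listed pair touches it), so no matching can be larger.

6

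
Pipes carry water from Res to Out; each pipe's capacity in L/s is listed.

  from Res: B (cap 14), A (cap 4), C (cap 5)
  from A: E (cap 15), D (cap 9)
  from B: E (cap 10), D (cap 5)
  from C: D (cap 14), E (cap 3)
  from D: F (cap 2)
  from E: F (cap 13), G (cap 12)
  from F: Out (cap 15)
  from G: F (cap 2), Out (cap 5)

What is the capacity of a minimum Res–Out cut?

Augment Res→A→D→F→Out: bottleneck 2, flow now 2.
Augment Res→A→E→F→Out: bottleneck 2, flow now 4.
Augment Res→B→E→F→Out: bottleneck 10, flow now 14.
Augment Res→C→E→F→Out: bottleneck 1, flow now 15.
Augment Res→C→E→G→Out: bottleneck 2, flow now 17.
Augment Res→B→D→A→E→G→Out: bottleneck 2, flow now 19. (uses reverse residual edge)
No augmenting path remains; maximum flow = 19.
By max-flow min-cut, the minimum cut capacity equals the max flow.
In the residual graph, reachable from Res: {Res, B, C, D}.
Min-cut edges: Res→A (4), B→E (10), C→E (3), D→F (2); capacity 4 + 10 + 3 + 2 = 19.

19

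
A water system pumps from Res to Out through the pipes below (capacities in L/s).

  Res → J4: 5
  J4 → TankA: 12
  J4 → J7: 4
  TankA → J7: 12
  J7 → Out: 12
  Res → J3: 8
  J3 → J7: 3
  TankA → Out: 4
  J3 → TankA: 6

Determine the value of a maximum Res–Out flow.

13

Augment Res→J4→J7→Out: bottleneck 4, flow now 4.
Augment Res→J4→TankA→Out: bottleneck 1, flow now 5.
Augment Res→J3→J7→Out: bottleneck 3, flow now 8.
Augment Res→J3→TankA→Out: bottleneck 3, flow now 11.
Augment Res→J3→TankA→J7→Out: bottleneck 2, flow now 13.
No augmenting path remains; maximum flow = 13.
In the residual graph, reachable from Res: {Res}.
Min-cut edges: Res→J4 (5), Res→J3 (8); capacity 5 + 8 = 13.
This cut is saturated, so no flow can exceed 13.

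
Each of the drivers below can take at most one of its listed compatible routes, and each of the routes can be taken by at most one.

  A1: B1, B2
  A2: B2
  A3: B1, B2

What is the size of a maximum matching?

2

Unit-capacity flow: source→left, listed edges, right→sink; max matching = max flow.
Augmenting path A1→B1 (+1); matched 1.
Augmenting path A2→B2 (+1); matched 2.
No augmenting path remains; maximum matching = 2.
König certificate: {B1, B2} is a vertex cover of size 2 (every listed pair touches it), so no matching can be larger.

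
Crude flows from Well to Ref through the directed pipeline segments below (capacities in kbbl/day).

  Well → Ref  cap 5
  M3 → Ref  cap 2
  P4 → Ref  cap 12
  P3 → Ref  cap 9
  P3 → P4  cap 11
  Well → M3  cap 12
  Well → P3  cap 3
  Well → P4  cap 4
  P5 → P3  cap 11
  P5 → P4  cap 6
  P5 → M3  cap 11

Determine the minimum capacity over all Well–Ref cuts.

Augment Well→Ref: bottleneck 5, flow now 5.
Augment Well→P3→Ref: bottleneck 3, flow now 8.
Augment Well→P4→Ref: bottleneck 4, flow now 12.
Augment Well→M3→Ref: bottleneck 2, flow now 14.
No augmenting path remains; maximum flow = 14.
By max-flow min-cut, the minimum cut capacity equals the max flow.
In the residual graph, reachable from Well: {Well, M3}.
Min-cut edges: Well→P3 (3), Well→P4 (4), Well→Ref (5), M3→Ref (2); capacity 3 + 4 + 5 + 2 = 14.

14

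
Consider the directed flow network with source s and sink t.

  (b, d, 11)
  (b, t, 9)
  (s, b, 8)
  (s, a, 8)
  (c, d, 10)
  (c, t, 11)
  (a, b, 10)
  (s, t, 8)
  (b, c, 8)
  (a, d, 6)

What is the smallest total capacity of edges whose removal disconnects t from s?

Augment s→t: bottleneck 8, flow now 8.
Augment s→b→t: bottleneck 8, flow now 16.
Augment s→a→b→t: bottleneck 1, flow now 17.
Augment s→a→b→c→t: bottleneck 7, flow now 24.
No augmenting path remains; maximum flow = 24.
By max-flow min-cut, the minimum cut capacity equals the max flow.
In the residual graph, reachable from s: {s}.
Min-cut edges: s→a (8), s→b (8), s→t (8); capacity 8 + 8 + 8 = 24.

24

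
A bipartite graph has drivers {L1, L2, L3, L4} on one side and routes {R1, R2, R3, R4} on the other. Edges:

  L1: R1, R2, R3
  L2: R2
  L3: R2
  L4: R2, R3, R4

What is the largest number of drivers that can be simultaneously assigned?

Unit-capacity flow: source→left, listed edges, right→sink; max matching = max flow.
Augmenting path L1→R1 (+1); matched 1.
Augmenting path L2→R2 (+1); matched 2.
Augmenting path L4→R3 (+1); matched 3.
No augmenting path remains; maximum matching = 3.
König certificate: {L1, L4, R2} is a vertex cover of size 3 (every listed pair touches it), so no matching can be larger.

3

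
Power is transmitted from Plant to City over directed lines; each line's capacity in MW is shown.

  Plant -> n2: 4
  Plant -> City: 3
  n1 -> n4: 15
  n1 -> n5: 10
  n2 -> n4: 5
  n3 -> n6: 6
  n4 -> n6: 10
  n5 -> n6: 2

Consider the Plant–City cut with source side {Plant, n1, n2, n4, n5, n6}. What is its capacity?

Edges leaving {Plant, n1, n2, n4, n5, n6}: Plant→City (3).
Cut capacity = 3 = 3.

3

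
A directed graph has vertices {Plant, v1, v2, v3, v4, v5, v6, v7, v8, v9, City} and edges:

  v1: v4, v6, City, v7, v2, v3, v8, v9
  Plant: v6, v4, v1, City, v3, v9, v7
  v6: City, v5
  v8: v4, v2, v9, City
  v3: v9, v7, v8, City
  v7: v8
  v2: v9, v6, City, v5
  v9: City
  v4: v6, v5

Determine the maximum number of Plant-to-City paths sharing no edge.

Assign every edge capacity 1; by Menger, the answer equals the max flow.
Path Plant→City (+1); total 1.
Path Plant→v1→City (+1); total 2.
Path Plant→v3→City (+1); total 3.
Path Plant→v6→City (+1); total 4.
Path Plant→v9→City (+1); total 5.
Path Plant→v7→v8→City (+1); total 6.
No residual Plant→City path; max flow = 6.
Certifying cut of size 6: {Plant→City, Plant→v1, Plant→v3, Plant→v7, Plant→v9, v6→City}.

6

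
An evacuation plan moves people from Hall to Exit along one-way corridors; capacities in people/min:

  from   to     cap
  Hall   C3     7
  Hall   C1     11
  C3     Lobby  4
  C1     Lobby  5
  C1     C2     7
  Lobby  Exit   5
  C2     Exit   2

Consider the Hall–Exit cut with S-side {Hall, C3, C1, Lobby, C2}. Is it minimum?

Yes — it is a minimum cut (capacity 7).

Given cut capacity: 5 + 2 = 7.
Augment Hall→C3→Lobby→Exit: bottleneck 4, flow now 4.
Augment Hall→C1→Lobby→Exit: bottleneck 1, flow now 5.
Augment Hall→C1→C2→Exit: bottleneck 2, flow now 7.
No augmenting path remains; maximum flow = 7.
Cut capacity 7 equals the max flow, so it is a minimum cut.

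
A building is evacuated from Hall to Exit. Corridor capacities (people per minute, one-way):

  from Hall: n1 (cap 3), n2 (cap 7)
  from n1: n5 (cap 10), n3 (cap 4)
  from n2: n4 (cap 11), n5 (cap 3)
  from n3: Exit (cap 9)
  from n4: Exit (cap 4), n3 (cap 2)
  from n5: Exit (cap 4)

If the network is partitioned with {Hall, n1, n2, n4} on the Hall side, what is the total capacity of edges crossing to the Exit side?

23

Edges leaving {Hall, n1, n2, n4}: n1→n3 (4), n1→n5 (10), n2→n5 (3), n4→n3 (2), n4→Exit (4).
Cut capacity = 4 + 10 + 3 + 2 + 4 = 23.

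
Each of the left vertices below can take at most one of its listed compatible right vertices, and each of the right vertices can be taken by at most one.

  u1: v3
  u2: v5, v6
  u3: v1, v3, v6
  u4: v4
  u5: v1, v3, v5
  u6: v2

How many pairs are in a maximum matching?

Unit-capacity flow: source→left, listed edges, right→sink; max matching = max flow.
Augmenting path u1→v3 (+1); matched 1.
Augmenting path u2→v5 (+1); matched 2.
Augmenting path u3→v1 (+1); matched 3.
Augmenting path u4→v4 (+1); matched 4.
Augmenting path u6→v2 (+1); matched 5.
Augmenting path u5→v1→u3→v6 (+1); matched 6.
No augmenting path remains; maximum matching = 6.
König certificate: {u1, u2, u3, u4, u5, u6} is a vertex cover of size 6 (every listed pair touches it), so no matching can be larger.

6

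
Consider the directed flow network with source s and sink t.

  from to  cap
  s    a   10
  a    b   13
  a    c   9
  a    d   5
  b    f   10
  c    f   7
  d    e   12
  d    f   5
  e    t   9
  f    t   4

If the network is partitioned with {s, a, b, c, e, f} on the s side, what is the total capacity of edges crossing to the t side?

18

Edges leaving {s, a, b, c, e, f}: a→d (5), e→t (9), f→t (4).
Cut capacity = 5 + 9 + 4 = 18.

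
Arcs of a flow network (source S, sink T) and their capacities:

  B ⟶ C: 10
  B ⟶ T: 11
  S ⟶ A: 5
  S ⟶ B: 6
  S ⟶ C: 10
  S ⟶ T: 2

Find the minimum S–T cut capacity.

Augment S→T: bottleneck 2, flow now 2.
Augment S→B→T: bottleneck 6, flow now 8.
No augmenting path remains; maximum flow = 8.
By max-flow min-cut, the minimum cut capacity equals the max flow.
In the residual graph, reachable from S: {S, A, C}.
Min-cut edges: S→B (6), S→T (2); capacity 6 + 2 = 8.

8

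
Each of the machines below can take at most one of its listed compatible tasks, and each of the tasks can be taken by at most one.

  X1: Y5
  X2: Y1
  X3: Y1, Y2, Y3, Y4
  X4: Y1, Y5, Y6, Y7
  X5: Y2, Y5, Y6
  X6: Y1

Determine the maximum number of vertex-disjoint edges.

5

Unit-capacity flow: source→left, listed edges, right→sink; max matching = max flow.
Augmenting path X1→Y5 (+1); matched 1.
Augmenting path X2→Y1 (+1); matched 2.
Augmenting path X3→Y2 (+1); matched 3.
Augmenting path X4→Y6 (+1); matched 4.
Augmenting path X5→Y2→X3→Y3 (+1); matched 5.
No augmenting path remains; maximum matching = 5.
König certificate: {X1, X3, X4, X5, Y1} is a vertex cover of size 5 (every listed pair touches it), so no matching can be larger.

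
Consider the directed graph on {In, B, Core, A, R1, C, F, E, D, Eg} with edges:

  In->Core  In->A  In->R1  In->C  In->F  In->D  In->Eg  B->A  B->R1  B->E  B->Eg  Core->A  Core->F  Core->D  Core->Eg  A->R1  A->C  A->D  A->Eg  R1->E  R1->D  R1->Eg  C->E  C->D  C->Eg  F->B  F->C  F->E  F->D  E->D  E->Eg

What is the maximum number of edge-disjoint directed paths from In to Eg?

6

Assign every edge capacity 1; by Menger, the answer equals the max flow.
Path In→Eg (+1); total 1.
Path In→Core→Eg (+1); total 2.
Path In→A→Eg (+1); total 3.
Path In→R1→Eg (+1); total 4.
Path In→C→Eg (+1); total 5.
Path In→F→B→Eg (+1); total 6.
No residual In→Eg path; max flow = 6.
Certifying cut of size 6: {In→A, In→C, In→Core, In→Eg, In→F, In→R1}.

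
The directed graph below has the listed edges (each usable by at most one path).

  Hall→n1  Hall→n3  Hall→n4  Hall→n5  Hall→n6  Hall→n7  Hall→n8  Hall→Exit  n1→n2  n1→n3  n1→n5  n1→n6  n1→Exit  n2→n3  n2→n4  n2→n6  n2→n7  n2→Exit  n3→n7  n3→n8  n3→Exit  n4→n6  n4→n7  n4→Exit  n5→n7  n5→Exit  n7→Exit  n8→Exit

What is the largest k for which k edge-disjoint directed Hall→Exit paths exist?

Assign every edge capacity 1; by Menger, the answer equals the max flow.
Path Hall→Exit (+1); total 1.
Path Hall→n1→Exit (+1); total 2.
Path Hall→n3→Exit (+1); total 3.
Path Hall→n4→Exit (+1); total 4.
Path Hall→n5→Exit (+1); total 5.
Path Hall→n7→Exit (+1); total 6.
Path Hall→n8→Exit (+1); total 7.
No residual Hall→Exit path; max flow = 7.
Certifying cut of size 7: {Hall→Exit, Hall→n1, Hall→n3, Hall→n4, Hall→n5, Hall→n7, Hall→n8}.

7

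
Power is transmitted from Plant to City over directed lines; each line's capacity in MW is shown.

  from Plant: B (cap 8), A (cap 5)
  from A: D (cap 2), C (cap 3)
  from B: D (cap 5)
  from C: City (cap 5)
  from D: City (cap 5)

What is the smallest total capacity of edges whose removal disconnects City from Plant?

8

Augment Plant→A→C→City: bottleneck 3, flow now 3.
Augment Plant→A→D→City: bottleneck 2, flow now 5.
Augment Plant→B→D→City: bottleneck 3, flow now 8.
No augmenting path remains; maximum flow = 8.
By max-flow min-cut, the minimum cut capacity equals the max flow.
In the residual graph, reachable from Plant: {Plant, A, B, D}.
Min-cut edges: A→C (3), D→City (5); capacity 3 + 5 = 8.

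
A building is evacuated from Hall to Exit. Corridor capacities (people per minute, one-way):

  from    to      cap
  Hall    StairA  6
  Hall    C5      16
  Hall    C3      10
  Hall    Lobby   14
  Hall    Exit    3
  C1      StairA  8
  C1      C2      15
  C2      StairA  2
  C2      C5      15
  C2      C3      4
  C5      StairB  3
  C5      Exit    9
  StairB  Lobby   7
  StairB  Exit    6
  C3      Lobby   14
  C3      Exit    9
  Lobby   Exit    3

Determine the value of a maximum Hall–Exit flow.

Augment Hall→Exit: bottleneck 3, flow now 3.
Augment Hall→C5→Exit: bottleneck 9, flow now 12.
Augment Hall→C3→Exit: bottleneck 9, flow now 21.
Augment Hall→Lobby→Exit: bottleneck 3, flow now 24.
Augment Hall→C5→StairB→Exit: bottleneck 3, flow now 27.
No augmenting path remains; maximum flow = 27.
In the residual graph, reachable from Hall: {Hall, StairA, C5, C3, Lobby}.
Min-cut edges: Hall→Exit (3), C5→StairB (3), C5→Exit (9), C3→Exit (9), Lobby→Exit (3); capacity 3 + 3 + 9 + 9 + 3 = 27.
This cut is saturated, so no flow can exceed 27.

27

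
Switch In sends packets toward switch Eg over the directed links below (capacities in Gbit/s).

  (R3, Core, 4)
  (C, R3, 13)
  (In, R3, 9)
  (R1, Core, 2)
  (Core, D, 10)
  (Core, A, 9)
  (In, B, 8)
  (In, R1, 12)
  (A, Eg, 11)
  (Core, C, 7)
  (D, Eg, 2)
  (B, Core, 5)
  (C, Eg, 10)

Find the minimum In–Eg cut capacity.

11

Augment In→R3→Core→D→Eg: bottleneck 2, flow now 2.
Augment In→R3→Core→A→Eg: bottleneck 2, flow now 4.
Augment In→R1→Core→A→Eg: bottleneck 2, flow now 6.
Augment In→B→Core→A→Eg: bottleneck 5, flow now 11.
No augmenting path remains; maximum flow = 11.
By max-flow min-cut, the minimum cut capacity equals the max flow.
In the residual graph, reachable from In: {In, R3, R1, B}.
Min-cut edges: R3→Core (4), R1→Core (2), B→Core (5); capacity 4 + 2 + 5 = 11.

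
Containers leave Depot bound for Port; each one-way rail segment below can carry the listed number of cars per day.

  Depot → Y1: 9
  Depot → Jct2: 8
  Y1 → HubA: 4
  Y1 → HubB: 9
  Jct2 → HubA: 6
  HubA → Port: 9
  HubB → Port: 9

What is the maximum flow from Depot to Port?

Augment Depot→Y1→HubA→Port: bottleneck 4, flow now 4.
Augment Depot→Y1→HubB→Port: bottleneck 5, flow now 9.
Augment Depot→Jct2→HubA→Port: bottleneck 5, flow now 14.
Augment Depot→Jct2→HubA→Y1→HubB→Port: bottleneck 1, flow now 15. (uses reverse residual edge)
No augmenting path remains; maximum flow = 15.
In the residual graph, reachable from Depot: {Depot, Jct2}.
Min-cut edges: Depot→Y1 (9), Jct2→HubA (6); capacity 9 + 6 = 15.
This cut is saturated, so no flow can exceed 15.

15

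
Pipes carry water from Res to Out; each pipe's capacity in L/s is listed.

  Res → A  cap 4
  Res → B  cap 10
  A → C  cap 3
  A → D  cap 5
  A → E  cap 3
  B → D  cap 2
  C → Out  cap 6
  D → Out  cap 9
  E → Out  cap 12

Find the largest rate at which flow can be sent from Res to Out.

6

Augment Res→A→C→Out: bottleneck 3, flow now 3.
Augment Res→A→D→Out: bottleneck 1, flow now 4.
Augment Res→B→D→Out: bottleneck 2, flow now 6.
No augmenting path remains; maximum flow = 6.
In the residual graph, reachable from Res: {Res, B}.
Min-cut edges: Res→A (4), B→D (2); capacity 4 + 2 = 6.
This cut is saturated, so no flow can exceed 6.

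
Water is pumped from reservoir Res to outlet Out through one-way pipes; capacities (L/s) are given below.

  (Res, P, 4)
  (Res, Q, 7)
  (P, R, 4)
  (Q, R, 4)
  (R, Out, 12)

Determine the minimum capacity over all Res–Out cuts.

Augment Res→P→R→Out: bottleneck 4, flow now 4.
Augment Res→Q→R→Out: bottleneck 4, flow now 8.
No augmenting path remains; maximum flow = 8.
By max-flow min-cut, the minimum cut capacity equals the max flow.
In the residual graph, reachable from Res: {Res, Q}.
Min-cut edges: Res→P (4), Q→R (4); capacity 4 + 4 = 8.

8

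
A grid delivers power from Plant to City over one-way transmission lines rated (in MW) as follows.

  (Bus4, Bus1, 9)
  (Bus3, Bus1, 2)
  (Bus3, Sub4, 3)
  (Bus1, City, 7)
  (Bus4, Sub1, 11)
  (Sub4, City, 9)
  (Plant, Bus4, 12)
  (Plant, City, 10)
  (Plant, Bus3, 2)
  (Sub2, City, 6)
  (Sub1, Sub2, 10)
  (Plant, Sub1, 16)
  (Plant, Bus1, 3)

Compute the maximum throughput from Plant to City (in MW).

Augment Plant→City: bottleneck 10, flow now 10.
Augment Plant→Bus1→City: bottleneck 3, flow now 13.
Augment Plant→Bus4→Bus1→City: bottleneck 4, flow now 17.
Augment Plant→Bus3→Sub4→City: bottleneck 2, flow now 19.
Augment Plant→Sub1→Sub2→City: bottleneck 6, flow now 25.
No augmenting path remains; maximum flow = 25.
In the residual graph, reachable from Plant: {Plant, Bus4, Sub1, Sub2, Bus1}.
Min-cut edges: Plant→Bus3 (2), Plant→City (10), Sub2→City (6), Bus1→City (7); capacity 2 + 10 + 6 + 7 = 25.
This cut is saturated, so no flow can exceed 25.

25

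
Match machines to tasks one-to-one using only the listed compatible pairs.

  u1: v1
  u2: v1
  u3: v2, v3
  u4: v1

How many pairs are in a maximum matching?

2

Unit-capacity flow: source→left, listed edges, right→sink; max matching = max flow.
Augmenting path u1→v1 (+1); matched 1.
Augmenting path u3→v2 (+1); matched 2.
No augmenting path remains; maximum matching = 2.
König certificate: {u3, v1} is a vertex cover of size 2 (every listed pair touches it), so no matching can be larger.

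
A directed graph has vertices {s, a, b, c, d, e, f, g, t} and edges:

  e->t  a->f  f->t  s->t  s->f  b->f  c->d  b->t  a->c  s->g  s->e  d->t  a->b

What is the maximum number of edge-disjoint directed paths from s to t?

3

Assign every edge capacity 1; by Menger, the answer equals the max flow.
Path s→t (+1); total 1.
Path s→e→t (+1); total 2.
Path s→f→t (+1); total 3.
No residual s→t path; max flow = 3.
Certifying cut of size 3: {s→e, s→f, s→t}.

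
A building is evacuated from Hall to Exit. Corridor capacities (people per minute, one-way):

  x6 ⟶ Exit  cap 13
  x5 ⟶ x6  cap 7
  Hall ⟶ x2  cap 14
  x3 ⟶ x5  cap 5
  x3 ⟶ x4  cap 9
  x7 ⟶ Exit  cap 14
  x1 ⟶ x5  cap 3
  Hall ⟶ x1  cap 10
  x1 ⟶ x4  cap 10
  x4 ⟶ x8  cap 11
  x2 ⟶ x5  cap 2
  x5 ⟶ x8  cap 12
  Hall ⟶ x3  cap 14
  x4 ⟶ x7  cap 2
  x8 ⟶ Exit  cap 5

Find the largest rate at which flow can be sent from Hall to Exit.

14

Augment Hall→x1→x4→x7→Exit: bottleneck 2, flow now 2.
Augment Hall→x1→x4→x8→Exit: bottleneck 5, flow now 7.
Augment Hall→x1→x5→x6→Exit: bottleneck 3, flow now 10.
Augment Hall→x2→x5→x6→Exit: bottleneck 2, flow now 12.
Augment Hall→x3→x5→x6→Exit: bottleneck 2, flow now 14.
No augmenting path remains; maximum flow = 14.
In the residual graph, reachable from Hall: {Hall, x1, x2, x3, x4, x5, x8}.
Min-cut edges: x4→x7 (2), x5→x6 (7), x8→Exit (5); capacity 2 + 7 + 5 = 14.
This cut is saturated, so no flow can exceed 14.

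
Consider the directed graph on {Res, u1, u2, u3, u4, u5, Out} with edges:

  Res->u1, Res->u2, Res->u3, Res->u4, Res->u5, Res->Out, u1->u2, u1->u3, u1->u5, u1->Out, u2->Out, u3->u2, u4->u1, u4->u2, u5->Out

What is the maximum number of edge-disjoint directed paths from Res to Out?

4

Assign every edge capacity 1; by Menger, the answer equals the max flow.
Path Res→Out (+1); total 1.
Path Res→u1→Out (+1); total 2.
Path Res→u2→Out (+1); total 3.
Path Res→u5→Out (+1); total 4.
No residual Res→Out path; max flow = 4.
Certifying cut of size 4: {Res→Out, u1→Out, u2→Out, u5→Out}.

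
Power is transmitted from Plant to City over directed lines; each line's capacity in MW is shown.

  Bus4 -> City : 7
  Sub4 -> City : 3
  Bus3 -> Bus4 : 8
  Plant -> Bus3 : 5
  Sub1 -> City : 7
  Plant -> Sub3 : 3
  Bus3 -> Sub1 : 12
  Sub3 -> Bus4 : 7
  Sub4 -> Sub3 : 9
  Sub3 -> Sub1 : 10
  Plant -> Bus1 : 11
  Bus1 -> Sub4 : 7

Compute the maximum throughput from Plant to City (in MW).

Augment Plant→Sub3→Bus4→City: bottleneck 3, flow now 3.
Augment Plant→Bus3→Bus4→City: bottleneck 4, flow now 7.
Augment Plant→Bus3→Sub1→City: bottleneck 1, flow now 8.
Augment Plant→Bus1→Sub4→City: bottleneck 3, flow now 11.
Augment Plant→Bus1→Sub4→Sub3→Sub1→City: bottleneck 4, flow now 15.
No augmenting path remains; maximum flow = 15.
In the residual graph, reachable from Plant: {Plant, Bus1}.
Min-cut edges: Plant→Sub3 (3), Plant→Bus3 (5), Bus1→Sub4 (7); capacity 3 + 5 + 7 = 15.
This cut is saturated, so no flow can exceed 15.

15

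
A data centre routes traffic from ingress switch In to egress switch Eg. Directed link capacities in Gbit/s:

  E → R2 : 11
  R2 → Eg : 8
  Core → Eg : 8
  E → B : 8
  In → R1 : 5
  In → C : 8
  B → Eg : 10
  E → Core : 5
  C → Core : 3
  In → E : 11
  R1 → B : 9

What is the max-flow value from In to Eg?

Augment In→E→R2→Eg: bottleneck 8, flow now 8.
Augment In→E→B→Eg: bottleneck 3, flow now 11.
Augment In→C→Core→Eg: bottleneck 3, flow now 14.
Augment In→R1→B→Eg: bottleneck 5, flow now 19.
No augmenting path remains; maximum flow = 19.
In the residual graph, reachable from In: {In, C}.
Min-cut edges: In→E (11), In→R1 (5), C→Core (3); capacity 11 + 5 + 3 = 19.
This cut is saturated, so no flow can exceed 19.

19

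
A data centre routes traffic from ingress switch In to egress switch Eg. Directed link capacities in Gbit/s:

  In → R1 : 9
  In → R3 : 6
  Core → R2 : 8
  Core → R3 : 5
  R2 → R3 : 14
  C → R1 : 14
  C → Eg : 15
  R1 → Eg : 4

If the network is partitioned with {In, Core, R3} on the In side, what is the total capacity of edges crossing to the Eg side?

17

Edges leaving {In, Core, R3}: In→R1 (9), Core→R2 (8).
Cut capacity = 9 + 8 = 17.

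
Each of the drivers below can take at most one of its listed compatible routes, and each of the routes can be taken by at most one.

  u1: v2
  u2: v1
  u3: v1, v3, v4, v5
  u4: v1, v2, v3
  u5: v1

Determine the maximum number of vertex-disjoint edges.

Unit-capacity flow: source→left, listed edges, right→sink; max matching = max flow.
Augmenting path u1→v2 (+1); matched 1.
Augmenting path u2→v1 (+1); matched 2.
Augmenting path u3→v3 (+1); matched 3.
Augmenting path u4→v3→u3→v4 (+1); matched 4.
No augmenting path remains; maximum matching = 4.
König certificate: {u1, u3, u4, v1} is a vertex cover of size 4 (every listed pair touches it), so no matching can be larger.

4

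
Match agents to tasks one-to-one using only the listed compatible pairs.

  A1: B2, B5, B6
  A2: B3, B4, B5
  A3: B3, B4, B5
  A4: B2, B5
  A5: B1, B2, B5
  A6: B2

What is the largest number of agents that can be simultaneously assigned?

6

Unit-capacity flow: source→left, listed edges, right→sink; max matching = max flow.
Augmenting path A1→B2 (+1); matched 1.
Augmenting path A2→B3 (+1); matched 2.
Augmenting path A3→B4 (+1); matched 3.
Augmenting path A4→B5 (+1); matched 4.
Augmenting path A5→B1 (+1); matched 5.
Augmenting path A6→B2→A1→B6 (+1); matched 6.
No augmenting path remains; maximum matching = 6.
König certificate: {A1, A2, A3, A4, A5, A6} is a vertex cover of size 6 (every listed pair touches it), so no matching can be larger.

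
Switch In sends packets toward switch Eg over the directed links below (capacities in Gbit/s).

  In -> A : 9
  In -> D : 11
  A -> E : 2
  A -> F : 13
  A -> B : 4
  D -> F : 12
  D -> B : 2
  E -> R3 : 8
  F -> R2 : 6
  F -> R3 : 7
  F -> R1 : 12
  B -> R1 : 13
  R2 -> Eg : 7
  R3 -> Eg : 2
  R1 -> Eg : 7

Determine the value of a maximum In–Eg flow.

Augment In→A→E→R3→Eg: bottleneck 2, flow now 2.
Augment In→A→F→R2→Eg: bottleneck 6, flow now 8.
Augment In→A→F→R1→Eg: bottleneck 1, flow now 9.
Augment In→D→F→R1→Eg: bottleneck 6, flow now 15.
No augmenting path remains; maximum flow = 15.
In the residual graph, reachable from In: {In, A, D, E, F, B, R3, R1}.
Min-cut edges: F→R2 (6), R3→Eg (2), R1→Eg (7); capacity 6 + 2 + 7 = 15.
This cut is saturated, so no flow can exceed 15.

15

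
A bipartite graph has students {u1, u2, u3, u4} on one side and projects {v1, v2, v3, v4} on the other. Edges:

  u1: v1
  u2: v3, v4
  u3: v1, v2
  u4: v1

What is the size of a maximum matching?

3

Unit-capacity flow: source→left, listed edges, right→sink; max matching = max flow.
Augmenting path u1→v1 (+1); matched 1.
Augmenting path u2→v3 (+1); matched 2.
Augmenting path u3→v2 (+1); matched 3.
No augmenting path remains; maximum matching = 3.
König certificate: {u2, u3, v1} is a vertex cover of size 3 (every listed pair touches it), so no matching can be larger.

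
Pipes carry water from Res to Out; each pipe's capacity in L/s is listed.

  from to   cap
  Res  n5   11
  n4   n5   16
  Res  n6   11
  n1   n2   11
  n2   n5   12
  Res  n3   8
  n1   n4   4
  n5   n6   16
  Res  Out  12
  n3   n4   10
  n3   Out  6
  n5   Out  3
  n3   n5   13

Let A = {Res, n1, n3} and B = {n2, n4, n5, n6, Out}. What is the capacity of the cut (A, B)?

Edges leaving {Res, n1, n3}: Res→n5 (11), Res→n6 (11), Res→Out (12), n1→n2 (11), n1→n4 (4), n3→n4 (10), n3→n5 (13), n3→Out (6).
Cut capacity = 11 + 11 + 12 + 11 + 4 + 10 + 13 + 6 = 78.

78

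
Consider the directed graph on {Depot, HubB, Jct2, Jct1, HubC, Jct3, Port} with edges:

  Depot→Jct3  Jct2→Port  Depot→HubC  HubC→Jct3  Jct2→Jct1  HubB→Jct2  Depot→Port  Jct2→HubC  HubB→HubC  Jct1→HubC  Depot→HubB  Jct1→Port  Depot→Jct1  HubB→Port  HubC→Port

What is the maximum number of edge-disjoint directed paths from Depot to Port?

4

Assign every edge capacity 1; by Menger, the answer equals the max flow.
Path Depot→Port (+1); total 1.
Path Depot→HubB→Port (+1); total 2.
Path Depot→Jct1→Port (+1); total 3.
Path Depot→HubC→Port (+1); total 4.
No residual Depot→Port path; max flow = 4.
Certifying cut of size 4: {Depot→HubB, Depot→HubC, Depot→Jct1, Depot→Port}.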